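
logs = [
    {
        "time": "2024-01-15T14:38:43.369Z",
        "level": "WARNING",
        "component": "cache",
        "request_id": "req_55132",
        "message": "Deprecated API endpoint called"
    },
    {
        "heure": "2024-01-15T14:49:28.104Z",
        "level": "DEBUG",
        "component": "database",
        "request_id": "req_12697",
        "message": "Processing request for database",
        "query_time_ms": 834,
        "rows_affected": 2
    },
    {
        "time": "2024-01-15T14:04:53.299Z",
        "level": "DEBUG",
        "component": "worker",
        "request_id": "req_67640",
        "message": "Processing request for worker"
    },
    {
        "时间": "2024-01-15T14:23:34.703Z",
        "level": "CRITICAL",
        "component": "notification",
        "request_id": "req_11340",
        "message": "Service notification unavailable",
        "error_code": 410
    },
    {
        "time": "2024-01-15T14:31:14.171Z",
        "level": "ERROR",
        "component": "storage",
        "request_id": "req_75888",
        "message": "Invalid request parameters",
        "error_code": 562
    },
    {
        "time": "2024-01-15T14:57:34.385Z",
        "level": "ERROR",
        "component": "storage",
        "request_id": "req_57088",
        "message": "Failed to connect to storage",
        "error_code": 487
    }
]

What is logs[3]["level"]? "CRITICAL"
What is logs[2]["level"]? "DEBUG"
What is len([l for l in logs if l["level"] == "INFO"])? 0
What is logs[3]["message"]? "Service notification unavailable"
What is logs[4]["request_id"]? "req_75888"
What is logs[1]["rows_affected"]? 2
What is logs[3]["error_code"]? 410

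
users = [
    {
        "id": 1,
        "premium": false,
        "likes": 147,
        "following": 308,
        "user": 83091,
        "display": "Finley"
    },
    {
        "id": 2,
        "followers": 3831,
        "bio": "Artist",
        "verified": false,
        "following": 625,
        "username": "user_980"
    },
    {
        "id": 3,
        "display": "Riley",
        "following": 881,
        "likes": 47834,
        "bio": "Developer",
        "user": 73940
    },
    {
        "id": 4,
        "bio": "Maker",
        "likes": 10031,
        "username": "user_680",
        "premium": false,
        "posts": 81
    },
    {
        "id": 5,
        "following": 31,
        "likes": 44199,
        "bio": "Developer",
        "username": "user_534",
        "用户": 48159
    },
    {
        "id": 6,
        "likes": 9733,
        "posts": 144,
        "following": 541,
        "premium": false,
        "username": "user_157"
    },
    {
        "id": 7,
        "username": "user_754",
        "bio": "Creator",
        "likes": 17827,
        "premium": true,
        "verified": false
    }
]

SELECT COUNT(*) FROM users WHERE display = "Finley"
1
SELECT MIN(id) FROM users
1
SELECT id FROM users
[1, 2, 3, 4, 5, 6, 7]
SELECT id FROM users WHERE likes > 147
[3, 4, 5, 6, 7]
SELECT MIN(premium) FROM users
False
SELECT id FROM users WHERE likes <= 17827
[1, 4, 6, 7]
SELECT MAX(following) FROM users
881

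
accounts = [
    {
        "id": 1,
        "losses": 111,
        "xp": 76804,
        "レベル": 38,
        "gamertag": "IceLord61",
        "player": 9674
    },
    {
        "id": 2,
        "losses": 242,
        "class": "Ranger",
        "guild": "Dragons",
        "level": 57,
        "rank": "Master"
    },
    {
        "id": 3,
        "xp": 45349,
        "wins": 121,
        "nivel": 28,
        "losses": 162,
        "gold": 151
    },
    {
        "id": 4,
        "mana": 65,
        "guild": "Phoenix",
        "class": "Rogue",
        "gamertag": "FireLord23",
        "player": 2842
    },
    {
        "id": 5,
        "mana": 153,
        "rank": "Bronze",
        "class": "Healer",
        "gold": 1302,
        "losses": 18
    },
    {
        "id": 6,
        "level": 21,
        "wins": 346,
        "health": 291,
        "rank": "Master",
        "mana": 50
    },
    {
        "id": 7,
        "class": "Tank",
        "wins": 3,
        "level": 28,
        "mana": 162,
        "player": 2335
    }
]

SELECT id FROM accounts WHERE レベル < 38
[]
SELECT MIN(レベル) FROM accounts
38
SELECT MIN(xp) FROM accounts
45349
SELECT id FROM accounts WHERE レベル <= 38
[1]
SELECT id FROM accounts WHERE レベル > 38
[]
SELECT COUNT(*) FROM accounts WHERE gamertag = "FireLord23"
1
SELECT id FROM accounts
[1, 2, 3, 4, 5, 6, 7]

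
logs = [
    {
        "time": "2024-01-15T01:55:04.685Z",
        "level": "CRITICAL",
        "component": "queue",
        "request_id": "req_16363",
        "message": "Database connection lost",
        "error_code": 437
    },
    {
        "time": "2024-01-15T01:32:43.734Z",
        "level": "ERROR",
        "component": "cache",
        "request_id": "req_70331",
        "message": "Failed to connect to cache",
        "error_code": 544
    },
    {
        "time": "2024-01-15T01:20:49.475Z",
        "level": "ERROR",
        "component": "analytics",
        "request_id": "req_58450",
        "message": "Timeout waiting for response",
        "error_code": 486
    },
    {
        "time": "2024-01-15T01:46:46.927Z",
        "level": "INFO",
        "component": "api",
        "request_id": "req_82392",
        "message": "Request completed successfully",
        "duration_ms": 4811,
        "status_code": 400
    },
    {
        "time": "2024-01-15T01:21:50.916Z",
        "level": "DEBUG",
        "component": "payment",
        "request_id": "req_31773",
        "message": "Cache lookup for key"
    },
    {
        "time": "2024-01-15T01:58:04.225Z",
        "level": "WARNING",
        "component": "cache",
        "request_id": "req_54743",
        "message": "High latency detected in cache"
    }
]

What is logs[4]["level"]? "DEBUG"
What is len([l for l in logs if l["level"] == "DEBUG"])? 1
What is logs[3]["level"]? "INFO"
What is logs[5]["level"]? "WARNING"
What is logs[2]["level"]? "ERROR"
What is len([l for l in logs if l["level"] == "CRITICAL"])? 1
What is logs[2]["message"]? "Timeout waiting for response"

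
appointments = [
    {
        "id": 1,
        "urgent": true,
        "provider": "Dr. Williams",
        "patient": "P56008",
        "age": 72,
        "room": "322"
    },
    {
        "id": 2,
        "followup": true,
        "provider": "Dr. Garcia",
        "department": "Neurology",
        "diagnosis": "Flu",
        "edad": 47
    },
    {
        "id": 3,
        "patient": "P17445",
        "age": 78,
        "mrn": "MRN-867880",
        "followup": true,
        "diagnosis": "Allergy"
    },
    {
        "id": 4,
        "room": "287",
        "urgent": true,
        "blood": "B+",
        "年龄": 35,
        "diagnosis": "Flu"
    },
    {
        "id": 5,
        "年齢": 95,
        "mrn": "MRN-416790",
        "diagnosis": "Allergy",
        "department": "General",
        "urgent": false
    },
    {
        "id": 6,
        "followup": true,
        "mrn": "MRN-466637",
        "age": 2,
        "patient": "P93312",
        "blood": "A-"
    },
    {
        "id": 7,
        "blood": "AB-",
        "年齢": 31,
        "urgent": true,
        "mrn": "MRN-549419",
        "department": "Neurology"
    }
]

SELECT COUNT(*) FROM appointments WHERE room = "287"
1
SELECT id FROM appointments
[1, 2, 3, 4, 5, 6, 7]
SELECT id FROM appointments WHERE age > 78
[]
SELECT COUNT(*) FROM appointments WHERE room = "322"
1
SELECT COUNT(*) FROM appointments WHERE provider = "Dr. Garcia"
1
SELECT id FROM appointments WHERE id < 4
[1, 2, 3]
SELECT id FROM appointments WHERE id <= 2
[1, 2]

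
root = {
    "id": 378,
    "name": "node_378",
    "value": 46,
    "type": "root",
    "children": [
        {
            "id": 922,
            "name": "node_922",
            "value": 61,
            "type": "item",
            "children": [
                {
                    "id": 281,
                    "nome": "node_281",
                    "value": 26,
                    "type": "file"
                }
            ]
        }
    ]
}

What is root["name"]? "node_378"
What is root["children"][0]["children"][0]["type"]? "file"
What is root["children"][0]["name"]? "node_922"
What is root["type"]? "root"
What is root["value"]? 46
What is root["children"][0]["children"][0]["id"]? 281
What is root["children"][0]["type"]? "item"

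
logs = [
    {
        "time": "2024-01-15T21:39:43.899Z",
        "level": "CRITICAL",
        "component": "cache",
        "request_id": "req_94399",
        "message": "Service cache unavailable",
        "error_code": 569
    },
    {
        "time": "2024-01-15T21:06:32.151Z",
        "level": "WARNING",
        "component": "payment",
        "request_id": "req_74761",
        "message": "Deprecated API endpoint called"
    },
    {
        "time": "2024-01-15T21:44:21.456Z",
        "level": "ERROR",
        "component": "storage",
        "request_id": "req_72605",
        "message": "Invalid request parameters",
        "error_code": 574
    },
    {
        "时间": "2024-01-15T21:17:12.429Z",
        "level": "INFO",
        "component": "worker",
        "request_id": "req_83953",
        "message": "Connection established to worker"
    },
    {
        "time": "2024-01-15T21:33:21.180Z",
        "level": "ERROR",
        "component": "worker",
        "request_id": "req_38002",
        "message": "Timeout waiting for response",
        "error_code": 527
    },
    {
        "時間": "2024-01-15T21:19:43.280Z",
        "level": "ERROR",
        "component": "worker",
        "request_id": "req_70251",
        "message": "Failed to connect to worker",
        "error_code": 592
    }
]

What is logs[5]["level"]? "ERROR"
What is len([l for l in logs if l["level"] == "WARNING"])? 1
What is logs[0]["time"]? "2024-01-15T21:39:43.899Z"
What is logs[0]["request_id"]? "req_94399"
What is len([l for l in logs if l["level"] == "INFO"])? 1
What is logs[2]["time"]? "2024-01-15T21:44:21.456Z"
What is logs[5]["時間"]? "2024-01-15T21:19:43.280Z"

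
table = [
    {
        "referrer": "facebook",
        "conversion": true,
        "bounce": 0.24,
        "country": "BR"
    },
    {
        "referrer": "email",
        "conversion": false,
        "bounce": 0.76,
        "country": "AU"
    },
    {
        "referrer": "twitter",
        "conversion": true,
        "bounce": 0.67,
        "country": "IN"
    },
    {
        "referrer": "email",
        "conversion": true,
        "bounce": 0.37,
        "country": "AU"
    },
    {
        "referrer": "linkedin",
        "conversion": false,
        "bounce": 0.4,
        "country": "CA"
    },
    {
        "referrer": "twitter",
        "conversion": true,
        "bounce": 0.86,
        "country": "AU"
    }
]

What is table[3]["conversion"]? True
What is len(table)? 6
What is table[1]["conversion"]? False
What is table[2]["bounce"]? 0.67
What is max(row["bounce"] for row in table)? 0.86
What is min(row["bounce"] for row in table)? 0.24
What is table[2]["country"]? "IN"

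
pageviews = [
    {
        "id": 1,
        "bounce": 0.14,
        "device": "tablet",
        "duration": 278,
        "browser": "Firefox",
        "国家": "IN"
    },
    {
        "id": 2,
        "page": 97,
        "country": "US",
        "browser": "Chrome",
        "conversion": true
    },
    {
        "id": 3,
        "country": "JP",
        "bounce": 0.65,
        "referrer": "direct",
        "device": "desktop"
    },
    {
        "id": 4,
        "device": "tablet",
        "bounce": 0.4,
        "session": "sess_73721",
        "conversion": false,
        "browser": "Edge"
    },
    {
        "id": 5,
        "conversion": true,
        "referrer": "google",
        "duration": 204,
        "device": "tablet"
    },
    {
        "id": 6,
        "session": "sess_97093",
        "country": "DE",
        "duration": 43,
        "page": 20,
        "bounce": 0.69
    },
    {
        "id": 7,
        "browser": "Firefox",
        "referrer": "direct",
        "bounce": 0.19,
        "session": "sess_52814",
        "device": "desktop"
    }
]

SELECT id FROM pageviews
[1, 2, 3, 4, 5, 6, 7]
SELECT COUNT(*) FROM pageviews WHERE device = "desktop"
2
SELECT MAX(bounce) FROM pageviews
0.69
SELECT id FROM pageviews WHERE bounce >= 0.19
[3, 4, 6, 7]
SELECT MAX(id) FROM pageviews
7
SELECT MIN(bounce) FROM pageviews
0.14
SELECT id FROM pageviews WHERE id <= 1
[1]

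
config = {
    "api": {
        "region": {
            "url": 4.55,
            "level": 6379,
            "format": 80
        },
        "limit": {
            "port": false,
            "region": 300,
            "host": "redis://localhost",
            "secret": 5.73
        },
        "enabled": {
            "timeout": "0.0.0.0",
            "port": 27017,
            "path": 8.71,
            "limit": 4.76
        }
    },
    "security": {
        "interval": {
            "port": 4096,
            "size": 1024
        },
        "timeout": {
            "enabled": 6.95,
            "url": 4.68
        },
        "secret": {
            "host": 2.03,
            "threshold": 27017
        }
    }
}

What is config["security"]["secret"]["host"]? 2.03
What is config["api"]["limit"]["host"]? "redis://localhost"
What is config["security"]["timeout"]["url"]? 4.68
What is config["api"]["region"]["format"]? 80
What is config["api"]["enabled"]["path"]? 8.71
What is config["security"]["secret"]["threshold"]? 27017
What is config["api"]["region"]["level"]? 6379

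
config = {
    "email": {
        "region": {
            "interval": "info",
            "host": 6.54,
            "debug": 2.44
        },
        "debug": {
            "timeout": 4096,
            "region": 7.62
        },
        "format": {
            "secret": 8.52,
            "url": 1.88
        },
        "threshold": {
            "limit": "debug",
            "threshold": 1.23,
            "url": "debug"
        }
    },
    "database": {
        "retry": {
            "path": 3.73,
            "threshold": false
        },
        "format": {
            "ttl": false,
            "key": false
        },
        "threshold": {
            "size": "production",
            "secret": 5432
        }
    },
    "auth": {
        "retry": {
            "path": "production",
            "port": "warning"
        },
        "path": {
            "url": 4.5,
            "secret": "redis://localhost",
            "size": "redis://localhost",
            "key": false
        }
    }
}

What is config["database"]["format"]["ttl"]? False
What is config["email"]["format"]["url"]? 1.88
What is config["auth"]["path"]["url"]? 4.5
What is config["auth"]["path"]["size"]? "redis://localhost"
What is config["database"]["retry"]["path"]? 3.73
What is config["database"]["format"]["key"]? False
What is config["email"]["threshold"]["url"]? "debug"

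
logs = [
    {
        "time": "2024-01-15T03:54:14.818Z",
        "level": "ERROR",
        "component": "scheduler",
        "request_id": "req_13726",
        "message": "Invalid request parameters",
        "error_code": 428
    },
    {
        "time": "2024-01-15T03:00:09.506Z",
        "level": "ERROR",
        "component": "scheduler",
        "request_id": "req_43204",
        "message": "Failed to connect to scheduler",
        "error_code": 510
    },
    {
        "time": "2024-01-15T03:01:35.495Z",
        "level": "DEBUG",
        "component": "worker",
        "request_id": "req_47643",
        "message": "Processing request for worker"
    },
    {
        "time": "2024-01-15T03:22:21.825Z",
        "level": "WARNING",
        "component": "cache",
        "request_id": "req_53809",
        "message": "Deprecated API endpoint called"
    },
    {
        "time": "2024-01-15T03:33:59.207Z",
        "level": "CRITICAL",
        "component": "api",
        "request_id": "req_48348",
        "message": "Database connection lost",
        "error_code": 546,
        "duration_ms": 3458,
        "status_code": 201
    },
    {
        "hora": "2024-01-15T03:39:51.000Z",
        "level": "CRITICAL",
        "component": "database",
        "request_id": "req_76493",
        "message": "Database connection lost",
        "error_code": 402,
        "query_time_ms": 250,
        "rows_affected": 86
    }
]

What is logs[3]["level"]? "WARNING"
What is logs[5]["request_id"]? "req_76493"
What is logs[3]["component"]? "cache"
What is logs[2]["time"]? "2024-01-15T03:01:35.495Z"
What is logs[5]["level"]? "CRITICAL"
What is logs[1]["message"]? "Failed to connect to scheduler"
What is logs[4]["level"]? "CRITICAL"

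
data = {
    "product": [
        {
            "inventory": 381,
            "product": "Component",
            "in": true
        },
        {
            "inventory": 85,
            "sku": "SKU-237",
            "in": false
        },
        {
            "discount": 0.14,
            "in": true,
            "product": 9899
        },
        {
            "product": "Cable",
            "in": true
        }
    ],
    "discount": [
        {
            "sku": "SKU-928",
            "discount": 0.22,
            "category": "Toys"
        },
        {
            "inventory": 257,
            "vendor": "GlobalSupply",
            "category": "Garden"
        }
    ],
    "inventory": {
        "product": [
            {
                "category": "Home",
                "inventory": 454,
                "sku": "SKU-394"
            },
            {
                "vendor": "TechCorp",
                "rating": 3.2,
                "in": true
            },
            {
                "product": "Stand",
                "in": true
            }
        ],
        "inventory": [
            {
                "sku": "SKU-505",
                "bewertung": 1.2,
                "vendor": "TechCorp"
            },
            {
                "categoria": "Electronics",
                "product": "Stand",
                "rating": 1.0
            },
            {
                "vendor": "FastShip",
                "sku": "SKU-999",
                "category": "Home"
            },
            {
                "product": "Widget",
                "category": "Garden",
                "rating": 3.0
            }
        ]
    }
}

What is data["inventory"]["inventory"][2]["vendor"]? "FastShip"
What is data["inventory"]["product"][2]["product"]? "Stand"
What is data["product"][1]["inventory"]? 85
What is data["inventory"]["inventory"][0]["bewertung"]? 1.2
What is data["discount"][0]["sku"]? "SKU-928"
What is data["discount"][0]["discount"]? 0.22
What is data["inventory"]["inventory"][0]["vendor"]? "TechCorp"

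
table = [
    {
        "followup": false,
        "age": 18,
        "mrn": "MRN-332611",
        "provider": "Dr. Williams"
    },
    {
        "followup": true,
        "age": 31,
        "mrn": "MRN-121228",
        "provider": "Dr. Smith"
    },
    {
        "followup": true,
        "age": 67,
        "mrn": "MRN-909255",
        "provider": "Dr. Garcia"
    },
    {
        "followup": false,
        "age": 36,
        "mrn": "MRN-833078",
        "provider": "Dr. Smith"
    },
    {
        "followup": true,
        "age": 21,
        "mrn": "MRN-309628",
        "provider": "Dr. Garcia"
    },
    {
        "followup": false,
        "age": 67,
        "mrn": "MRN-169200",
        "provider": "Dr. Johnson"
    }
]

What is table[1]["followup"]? True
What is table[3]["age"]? 36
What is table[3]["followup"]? False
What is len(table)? 6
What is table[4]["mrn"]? "MRN-309628"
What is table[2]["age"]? 67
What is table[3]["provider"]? "Dr. Smith"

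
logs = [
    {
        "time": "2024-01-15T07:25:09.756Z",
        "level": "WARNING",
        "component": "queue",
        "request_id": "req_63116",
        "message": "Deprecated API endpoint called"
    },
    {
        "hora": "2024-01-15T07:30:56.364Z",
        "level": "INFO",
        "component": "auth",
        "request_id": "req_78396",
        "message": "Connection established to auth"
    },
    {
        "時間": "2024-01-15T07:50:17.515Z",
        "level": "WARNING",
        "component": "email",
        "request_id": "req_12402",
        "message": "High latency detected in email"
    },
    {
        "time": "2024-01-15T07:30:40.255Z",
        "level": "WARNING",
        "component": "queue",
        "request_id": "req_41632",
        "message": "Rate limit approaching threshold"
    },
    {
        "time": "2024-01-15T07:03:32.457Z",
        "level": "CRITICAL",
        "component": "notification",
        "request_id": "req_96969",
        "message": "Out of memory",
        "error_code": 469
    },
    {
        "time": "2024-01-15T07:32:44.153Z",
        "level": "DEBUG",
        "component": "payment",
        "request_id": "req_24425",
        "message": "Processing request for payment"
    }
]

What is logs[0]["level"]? "WARNING"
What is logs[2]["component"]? "email"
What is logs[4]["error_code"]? 469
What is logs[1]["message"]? "Connection established to auth"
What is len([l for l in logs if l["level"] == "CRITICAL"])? 1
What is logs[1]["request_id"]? "req_78396"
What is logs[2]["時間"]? "2024-01-15T07:50:17.515Z"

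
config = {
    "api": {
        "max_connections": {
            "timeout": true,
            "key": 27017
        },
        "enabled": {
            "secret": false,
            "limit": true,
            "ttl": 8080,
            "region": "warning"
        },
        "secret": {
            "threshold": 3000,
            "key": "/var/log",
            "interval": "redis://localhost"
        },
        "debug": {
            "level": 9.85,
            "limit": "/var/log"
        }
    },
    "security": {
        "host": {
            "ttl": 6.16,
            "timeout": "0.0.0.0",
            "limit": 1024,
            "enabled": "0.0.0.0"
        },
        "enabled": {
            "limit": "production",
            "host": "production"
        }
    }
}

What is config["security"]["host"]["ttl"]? 6.16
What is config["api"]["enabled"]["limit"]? True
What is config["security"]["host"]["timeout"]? "0.0.0.0"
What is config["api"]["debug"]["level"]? 9.85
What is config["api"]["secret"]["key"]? "/var/log"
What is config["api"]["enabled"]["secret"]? False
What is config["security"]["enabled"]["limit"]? "production"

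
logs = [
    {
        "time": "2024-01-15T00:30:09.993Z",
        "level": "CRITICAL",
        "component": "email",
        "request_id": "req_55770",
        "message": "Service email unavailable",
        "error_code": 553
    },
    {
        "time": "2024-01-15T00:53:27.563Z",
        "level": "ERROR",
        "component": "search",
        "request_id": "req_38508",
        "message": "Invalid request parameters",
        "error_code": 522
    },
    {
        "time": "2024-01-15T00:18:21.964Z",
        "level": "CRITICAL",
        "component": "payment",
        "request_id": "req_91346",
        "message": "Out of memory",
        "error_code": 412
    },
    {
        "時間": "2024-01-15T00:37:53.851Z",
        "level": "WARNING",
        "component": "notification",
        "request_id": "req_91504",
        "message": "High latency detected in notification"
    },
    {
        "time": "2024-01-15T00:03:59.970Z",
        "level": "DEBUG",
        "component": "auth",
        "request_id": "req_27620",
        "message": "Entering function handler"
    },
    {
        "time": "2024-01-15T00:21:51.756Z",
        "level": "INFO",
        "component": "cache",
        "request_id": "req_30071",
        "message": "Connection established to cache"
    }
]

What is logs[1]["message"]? "Invalid request parameters"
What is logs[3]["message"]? "High latency detected in notification"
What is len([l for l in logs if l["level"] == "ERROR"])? 1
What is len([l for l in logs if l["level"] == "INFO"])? 1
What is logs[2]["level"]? "CRITICAL"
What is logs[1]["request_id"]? "req_38508"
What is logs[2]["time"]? "2024-01-15T00:18:21.964Z"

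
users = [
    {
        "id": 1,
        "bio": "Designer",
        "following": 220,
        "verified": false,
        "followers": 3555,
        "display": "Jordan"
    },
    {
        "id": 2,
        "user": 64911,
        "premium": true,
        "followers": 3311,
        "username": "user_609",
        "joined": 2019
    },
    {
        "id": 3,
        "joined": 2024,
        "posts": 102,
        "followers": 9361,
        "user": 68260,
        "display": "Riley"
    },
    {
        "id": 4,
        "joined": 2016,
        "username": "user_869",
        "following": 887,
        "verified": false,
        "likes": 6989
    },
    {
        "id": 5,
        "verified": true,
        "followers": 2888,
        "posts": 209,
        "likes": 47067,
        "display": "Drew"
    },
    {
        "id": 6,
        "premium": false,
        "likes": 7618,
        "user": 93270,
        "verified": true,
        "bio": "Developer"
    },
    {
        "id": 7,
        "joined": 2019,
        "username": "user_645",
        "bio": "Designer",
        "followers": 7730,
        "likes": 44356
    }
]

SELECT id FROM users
[1, 2, 3, 4, 5, 6, 7]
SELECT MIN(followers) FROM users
2888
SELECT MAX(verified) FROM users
True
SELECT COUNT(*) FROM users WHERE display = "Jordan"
1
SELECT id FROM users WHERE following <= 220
[1]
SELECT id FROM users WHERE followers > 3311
[1, 3, 7]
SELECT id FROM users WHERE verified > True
[]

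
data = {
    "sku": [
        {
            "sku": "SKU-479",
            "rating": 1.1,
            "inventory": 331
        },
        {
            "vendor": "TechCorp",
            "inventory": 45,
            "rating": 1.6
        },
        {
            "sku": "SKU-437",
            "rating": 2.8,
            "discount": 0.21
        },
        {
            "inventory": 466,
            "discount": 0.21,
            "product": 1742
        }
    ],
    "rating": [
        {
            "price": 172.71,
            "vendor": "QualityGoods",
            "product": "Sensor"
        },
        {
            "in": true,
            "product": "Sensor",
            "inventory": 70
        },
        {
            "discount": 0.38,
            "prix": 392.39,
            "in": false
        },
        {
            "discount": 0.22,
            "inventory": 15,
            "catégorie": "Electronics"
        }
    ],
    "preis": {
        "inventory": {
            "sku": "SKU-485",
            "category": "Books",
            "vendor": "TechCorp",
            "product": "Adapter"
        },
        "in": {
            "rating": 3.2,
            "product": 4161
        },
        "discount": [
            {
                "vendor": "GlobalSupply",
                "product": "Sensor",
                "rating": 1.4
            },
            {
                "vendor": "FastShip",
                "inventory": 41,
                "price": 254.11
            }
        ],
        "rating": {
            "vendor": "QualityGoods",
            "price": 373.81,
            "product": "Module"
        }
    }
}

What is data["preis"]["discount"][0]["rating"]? 1.4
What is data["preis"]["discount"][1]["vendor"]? "FastShip"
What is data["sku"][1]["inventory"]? 45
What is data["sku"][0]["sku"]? "SKU-479"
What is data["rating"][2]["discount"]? 0.38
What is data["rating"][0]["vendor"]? "QualityGoods"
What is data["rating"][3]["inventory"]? 15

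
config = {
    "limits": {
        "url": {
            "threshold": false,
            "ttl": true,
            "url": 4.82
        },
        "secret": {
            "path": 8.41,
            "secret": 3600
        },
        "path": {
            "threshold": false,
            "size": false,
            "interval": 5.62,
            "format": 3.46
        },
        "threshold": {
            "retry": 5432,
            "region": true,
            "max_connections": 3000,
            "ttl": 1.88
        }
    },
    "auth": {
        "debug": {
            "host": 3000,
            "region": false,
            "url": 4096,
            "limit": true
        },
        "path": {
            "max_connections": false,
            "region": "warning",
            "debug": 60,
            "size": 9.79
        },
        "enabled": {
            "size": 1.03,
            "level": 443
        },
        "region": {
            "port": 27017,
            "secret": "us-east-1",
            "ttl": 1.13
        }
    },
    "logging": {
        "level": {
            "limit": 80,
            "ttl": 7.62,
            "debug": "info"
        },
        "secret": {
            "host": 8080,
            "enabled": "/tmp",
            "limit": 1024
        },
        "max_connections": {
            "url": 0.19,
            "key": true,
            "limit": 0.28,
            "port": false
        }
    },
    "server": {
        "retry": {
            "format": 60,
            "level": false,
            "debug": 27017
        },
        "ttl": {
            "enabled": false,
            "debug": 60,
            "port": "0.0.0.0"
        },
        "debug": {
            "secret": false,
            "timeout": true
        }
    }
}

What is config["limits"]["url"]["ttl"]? True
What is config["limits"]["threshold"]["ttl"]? 1.88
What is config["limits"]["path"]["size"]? False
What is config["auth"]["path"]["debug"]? 60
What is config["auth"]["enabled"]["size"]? 1.03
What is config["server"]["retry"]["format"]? 60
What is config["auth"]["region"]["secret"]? "us-east-1"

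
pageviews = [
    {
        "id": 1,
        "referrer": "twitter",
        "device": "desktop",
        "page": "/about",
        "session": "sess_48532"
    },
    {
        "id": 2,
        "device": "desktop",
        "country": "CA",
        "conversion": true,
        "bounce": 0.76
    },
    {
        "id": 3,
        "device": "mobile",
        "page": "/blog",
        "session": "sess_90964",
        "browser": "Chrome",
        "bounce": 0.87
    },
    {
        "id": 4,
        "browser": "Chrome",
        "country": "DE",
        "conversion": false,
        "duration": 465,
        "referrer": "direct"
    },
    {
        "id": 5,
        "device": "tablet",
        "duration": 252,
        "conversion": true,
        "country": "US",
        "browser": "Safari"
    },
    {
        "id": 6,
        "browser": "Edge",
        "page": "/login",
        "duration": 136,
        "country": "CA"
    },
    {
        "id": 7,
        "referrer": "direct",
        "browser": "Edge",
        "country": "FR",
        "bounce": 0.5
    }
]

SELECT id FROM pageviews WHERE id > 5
[6, 7]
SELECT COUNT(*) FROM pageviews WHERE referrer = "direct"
2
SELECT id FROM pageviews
[1, 2, 3, 4, 5, 6, 7]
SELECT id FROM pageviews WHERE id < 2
[1]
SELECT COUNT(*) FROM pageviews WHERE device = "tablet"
1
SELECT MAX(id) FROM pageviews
7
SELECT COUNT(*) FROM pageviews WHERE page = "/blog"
1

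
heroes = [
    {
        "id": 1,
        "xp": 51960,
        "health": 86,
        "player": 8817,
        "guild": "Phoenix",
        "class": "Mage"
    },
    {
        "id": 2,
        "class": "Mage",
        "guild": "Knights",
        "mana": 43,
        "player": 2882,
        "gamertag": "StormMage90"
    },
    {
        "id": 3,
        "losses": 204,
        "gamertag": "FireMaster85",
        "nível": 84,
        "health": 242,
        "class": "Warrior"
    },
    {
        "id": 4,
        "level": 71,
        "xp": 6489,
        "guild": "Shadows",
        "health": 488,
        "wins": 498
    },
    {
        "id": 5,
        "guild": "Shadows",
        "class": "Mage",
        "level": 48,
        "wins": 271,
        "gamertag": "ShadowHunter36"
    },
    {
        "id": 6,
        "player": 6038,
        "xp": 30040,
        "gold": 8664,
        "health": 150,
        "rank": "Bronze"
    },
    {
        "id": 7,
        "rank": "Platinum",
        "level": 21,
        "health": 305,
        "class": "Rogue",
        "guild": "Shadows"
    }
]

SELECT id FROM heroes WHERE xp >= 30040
[1, 6]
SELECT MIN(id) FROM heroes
1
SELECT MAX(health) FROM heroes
488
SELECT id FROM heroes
[1, 2, 3, 4, 5, 6, 7]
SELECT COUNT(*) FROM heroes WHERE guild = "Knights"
1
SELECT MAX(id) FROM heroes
7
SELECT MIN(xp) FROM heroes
6489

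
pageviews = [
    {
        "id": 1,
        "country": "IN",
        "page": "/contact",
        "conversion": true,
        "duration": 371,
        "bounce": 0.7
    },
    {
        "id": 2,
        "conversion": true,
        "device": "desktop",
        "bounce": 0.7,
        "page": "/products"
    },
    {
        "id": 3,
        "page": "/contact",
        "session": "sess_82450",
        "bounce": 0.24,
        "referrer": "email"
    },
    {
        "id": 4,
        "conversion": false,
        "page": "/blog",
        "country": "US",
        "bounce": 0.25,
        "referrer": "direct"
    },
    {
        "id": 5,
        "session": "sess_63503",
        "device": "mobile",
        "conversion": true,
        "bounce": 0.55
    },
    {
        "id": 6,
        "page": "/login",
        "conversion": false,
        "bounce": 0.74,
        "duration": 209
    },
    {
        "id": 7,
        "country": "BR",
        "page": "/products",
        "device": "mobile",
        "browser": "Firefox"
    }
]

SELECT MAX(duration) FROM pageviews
371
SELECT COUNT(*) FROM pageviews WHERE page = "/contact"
2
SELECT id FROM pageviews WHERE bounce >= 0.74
[6]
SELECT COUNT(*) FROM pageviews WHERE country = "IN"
1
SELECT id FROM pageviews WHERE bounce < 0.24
[]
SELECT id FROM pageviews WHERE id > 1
[2, 3, 4, 5, 6, 7]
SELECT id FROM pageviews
[1, 2, 3, 4, 5, 6, 7]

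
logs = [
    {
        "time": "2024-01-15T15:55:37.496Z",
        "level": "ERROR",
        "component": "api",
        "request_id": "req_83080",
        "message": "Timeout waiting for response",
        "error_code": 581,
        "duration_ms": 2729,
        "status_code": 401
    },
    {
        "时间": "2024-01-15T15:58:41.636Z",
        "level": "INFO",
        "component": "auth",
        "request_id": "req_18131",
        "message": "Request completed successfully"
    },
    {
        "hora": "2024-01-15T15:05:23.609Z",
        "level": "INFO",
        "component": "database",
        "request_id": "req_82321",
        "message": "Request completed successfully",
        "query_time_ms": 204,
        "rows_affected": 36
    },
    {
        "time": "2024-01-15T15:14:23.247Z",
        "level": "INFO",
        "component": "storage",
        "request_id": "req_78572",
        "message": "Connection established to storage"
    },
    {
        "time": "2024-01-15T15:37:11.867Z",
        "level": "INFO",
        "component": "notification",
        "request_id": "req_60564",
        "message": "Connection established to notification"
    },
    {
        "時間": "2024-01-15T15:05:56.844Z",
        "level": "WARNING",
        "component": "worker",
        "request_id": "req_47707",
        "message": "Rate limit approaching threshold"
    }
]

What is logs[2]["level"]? "INFO"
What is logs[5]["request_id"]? "req_47707"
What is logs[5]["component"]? "worker"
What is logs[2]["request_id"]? "req_82321"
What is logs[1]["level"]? "INFO"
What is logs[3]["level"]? "INFO"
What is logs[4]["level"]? "INFO"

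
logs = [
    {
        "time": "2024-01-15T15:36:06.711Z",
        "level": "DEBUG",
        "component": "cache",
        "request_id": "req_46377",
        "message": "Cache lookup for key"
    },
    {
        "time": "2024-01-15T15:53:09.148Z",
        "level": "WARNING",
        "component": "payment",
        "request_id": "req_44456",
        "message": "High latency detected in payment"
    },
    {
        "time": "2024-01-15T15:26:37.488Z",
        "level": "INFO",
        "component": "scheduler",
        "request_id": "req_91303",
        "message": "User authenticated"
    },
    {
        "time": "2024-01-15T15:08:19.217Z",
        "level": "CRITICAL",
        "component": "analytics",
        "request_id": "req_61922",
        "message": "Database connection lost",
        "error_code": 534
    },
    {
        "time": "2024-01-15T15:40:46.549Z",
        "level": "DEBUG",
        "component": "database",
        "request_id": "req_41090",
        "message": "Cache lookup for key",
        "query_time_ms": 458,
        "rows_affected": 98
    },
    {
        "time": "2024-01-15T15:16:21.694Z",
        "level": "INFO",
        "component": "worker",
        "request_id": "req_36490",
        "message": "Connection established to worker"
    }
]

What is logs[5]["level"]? "INFO"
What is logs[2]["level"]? "INFO"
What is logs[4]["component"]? "database"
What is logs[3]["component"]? "analytics"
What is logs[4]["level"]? "DEBUG"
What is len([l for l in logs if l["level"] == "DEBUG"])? 2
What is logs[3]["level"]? "CRITICAL"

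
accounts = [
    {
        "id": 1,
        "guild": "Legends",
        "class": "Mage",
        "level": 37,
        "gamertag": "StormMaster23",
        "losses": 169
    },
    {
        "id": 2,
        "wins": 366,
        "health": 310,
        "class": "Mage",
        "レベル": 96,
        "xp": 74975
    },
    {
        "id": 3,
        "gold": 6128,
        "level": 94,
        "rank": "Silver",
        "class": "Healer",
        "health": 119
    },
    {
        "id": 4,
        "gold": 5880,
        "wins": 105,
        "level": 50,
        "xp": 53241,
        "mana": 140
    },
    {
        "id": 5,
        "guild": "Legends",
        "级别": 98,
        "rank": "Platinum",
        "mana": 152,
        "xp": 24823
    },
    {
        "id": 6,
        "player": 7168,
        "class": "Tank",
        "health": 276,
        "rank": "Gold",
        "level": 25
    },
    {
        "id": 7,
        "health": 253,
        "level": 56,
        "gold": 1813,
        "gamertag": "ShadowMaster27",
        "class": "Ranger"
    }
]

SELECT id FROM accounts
[1, 2, 3, 4, 5, 6, 7]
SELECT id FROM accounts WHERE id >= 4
[4, 5, 6, 7]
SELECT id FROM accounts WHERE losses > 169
[]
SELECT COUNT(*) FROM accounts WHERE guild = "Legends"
2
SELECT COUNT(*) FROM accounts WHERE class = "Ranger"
1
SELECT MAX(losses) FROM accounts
169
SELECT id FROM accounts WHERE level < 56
[1, 4, 6]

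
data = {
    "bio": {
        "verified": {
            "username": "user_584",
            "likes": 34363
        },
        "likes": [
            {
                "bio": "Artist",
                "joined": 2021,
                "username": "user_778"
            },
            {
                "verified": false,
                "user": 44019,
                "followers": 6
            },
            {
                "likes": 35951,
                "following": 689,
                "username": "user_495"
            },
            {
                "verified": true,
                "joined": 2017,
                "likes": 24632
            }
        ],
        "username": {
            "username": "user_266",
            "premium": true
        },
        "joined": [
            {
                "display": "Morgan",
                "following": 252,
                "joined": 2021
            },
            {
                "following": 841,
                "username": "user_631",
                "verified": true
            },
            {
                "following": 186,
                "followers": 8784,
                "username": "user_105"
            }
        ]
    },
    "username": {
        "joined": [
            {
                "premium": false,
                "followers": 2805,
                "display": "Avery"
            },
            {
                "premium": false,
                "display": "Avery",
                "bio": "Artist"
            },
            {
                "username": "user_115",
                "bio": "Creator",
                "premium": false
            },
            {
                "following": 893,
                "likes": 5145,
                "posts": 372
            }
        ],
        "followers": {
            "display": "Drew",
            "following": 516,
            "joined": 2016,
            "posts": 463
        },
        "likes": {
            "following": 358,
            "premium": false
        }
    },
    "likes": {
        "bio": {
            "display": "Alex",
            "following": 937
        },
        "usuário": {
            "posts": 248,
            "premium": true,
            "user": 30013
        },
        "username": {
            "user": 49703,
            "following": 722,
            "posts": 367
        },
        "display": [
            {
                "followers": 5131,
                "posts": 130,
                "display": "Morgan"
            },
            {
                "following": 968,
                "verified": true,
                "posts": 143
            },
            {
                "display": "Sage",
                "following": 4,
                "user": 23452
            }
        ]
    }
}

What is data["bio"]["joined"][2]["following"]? 186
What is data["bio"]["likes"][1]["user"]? 44019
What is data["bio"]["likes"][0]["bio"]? "Artist"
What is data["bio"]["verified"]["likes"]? 34363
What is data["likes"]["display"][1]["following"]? 968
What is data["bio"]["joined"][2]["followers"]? 8784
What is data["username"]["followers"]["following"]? 516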